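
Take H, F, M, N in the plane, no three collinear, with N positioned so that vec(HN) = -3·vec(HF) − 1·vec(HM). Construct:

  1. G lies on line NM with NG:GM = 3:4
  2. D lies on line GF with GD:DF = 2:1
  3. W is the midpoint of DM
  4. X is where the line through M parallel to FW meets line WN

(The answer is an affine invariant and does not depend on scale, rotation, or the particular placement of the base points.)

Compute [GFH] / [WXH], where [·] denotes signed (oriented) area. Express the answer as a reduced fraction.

Choose coordinates H = (0, 0), F = (1, 0), M = (0, 1), N = (-3, -1).
1. G lies on line NM with NG:GM = 3:4 ⇒ G = (-12/7, -1/7)
2. D lies on line GF with GD:DF = 2:1 ⇒ D = (2/21, -1/21)
3. W is the midpoint of DM ⇒ W = (1/21, 10/21)
4. X is where the line through M parallel to FW meets line WN ⇒ X = (5/9, 13/18)
2·[GFH] = 1/7, 2·[WXH] = -29/126
[GFH]:[WXH] = 1/7:-29/126 = -18/29

[GFH]:[WXH] = -18/29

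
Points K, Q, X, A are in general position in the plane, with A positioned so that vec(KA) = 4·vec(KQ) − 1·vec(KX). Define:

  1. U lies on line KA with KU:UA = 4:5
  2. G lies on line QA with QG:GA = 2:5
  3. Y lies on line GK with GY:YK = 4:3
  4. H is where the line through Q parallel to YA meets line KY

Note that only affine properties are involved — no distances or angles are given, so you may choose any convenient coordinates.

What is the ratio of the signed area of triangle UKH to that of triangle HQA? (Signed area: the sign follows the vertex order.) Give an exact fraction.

Work in coordinates with K = (0, 0), Q = (1, 0), X = (0, 1), A = (4, -1).
1. U lies on line KA with KU:UA = 4:5 ⇒ U = (16/9, -4/9)
2. G lies on line QA with QG:GA = 2:5 ⇒ G = (13/7, -2/7)
3. Y lies on line GK with GY:YK = 4:3 ⇒ Y = (39/49, -6/49)
4. H is where the line through Q parallel to YA meets line KY ⇒ H = (559/245, -86/245)
2·[UKH] = -172/441, 2·[HQA] = 8/35
[UKH]:[HQA] = -172/441:8/35 = -215/126

[UKH]:[HQA] = -215/126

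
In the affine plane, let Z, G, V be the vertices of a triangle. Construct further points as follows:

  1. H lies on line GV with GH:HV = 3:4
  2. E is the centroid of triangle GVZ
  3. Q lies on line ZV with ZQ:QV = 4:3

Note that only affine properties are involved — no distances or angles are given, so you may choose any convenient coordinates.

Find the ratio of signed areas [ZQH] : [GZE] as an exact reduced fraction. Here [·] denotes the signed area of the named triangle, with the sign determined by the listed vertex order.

Set Z = (0, 0), G = (1, 0), V = (0, 1); any affine frame gives the same invariant.
1. H lies on line GV with GH:HV = 3:4 ⇒ H = (4/7, 3/7)
2. E is the centroid of triangle GVZ ⇒ E = (1/3, 1/3)
3. Q lies on line ZV with ZQ:QV = 4:3 ⇒ Q = (0, 4/7)
2·[ZQH] = -16/49, 2·[GZE] = -1/3
[ZQH]:[GZE] = -16/49:-1/3 = 48/49

[ZQH]:[GZE] = 48/49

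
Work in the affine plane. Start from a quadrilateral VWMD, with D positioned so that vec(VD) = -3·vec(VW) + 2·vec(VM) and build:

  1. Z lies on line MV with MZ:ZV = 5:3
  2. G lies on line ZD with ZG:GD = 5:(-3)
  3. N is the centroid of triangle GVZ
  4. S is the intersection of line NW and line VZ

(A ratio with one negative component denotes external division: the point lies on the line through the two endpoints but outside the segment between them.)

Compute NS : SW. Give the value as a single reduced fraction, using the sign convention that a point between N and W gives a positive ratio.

NS:SW = 5/2

Choose coordinates V = (0, 0), W = (1, 0), M = (0, 1), D = (-3, 2).
1. Z lies on line MV with MZ:ZV = 5:3 ⇒ Z = (0, 3/8)
2. G lies on line ZD with ZG:GD = 5:(-3) ⇒ G = (-15/2, 71/16)
3. N is the centroid of triangle GVZ ⇒ N = (-5/2, 77/48)
4. S is the intersection of line NW and line VZ ⇒ S = (0, 11/24)
S = N + t·(W−N) with t = 5/7, so NS:SW = t:(1−t) = 5/7:2/7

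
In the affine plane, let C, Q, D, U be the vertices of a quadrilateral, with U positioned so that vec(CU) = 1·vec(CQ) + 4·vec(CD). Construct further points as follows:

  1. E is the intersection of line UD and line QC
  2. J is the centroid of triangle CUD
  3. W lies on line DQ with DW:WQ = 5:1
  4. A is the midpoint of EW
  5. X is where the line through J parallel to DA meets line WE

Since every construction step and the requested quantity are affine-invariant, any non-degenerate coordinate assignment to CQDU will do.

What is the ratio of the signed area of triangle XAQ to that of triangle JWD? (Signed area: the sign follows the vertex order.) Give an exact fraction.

Set C = (0, 0), Q = (1, 0), D = (0, 1), U = (1, 4); any affine frame gives the same invariant.
1. E is the intersection of line UD and line QC ⇒ E = (-1/3, 0)
2. J is the centroid of triangle CUD ⇒ J = (1/3, 5/3)
3. W lies on line DQ with DW:WQ = 5:1 ⇒ W = (5/6, 1/6)
4. A is the midpoint of EW ⇒ A = (1/4, 1/12)
5. X is where the line through J parallel to DA meets line WE ⇒ X = (179/240, 37/240)
2·[XAQ] = 17/180, 2·[JWD] = -5/6
[XAQ]:[JWD] = 17/180:-5/6 = -17/150

[XAQ]:[JWD] = -17/150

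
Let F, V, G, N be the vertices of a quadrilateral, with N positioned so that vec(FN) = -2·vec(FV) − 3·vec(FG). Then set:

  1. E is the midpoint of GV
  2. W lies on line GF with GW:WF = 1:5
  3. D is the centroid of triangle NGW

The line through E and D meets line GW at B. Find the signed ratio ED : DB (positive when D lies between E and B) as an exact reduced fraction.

ED:DB = -7/4

Work in coordinates with F = (0, 0), V = (1, 0), G = (0, 1), N = (-2, -3).
1. E is the midpoint of GV ⇒ E = (1/2, 1/2)
2. W lies on line GF with GW:WF = 1:5 ⇒ W = (0, 5/6)
3. D is the centroid of triangle NGW ⇒ D = (-2/3, -7/18)
line ED meets GW at B = (0, 5/42)
D = E + t·(B−E) with t = 7/3, so ED:DB = 7/3:-4/3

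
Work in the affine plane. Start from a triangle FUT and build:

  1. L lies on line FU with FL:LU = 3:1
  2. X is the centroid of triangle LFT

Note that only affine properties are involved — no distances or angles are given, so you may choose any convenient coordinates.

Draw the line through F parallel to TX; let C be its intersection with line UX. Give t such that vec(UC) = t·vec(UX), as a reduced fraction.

Work in coordinates with F = (0, 0), U = (1, 0), T = (0, 1).
1. L lies on line FU with FL:LU = 3:1 ⇒ L = (3/4, 0)
2. X is the centroid of triangle LFT ⇒ X = (1/4, 1/3)
through F parallel to TX: direction (1/4, -2/3); meets UX at C = (-1/5, 8/15)
C = U + t·(X−U) with t = 8/5

t = 8/5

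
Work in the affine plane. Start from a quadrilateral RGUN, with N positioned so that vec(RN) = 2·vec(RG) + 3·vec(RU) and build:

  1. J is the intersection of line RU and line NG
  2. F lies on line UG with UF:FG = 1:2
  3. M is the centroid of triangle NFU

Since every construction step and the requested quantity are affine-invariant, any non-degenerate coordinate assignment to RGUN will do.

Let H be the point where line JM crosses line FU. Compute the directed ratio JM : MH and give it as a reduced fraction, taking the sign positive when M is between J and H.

Choose coordinates R = (0, 0), G = (1, 0), U = (0, 1), N = (2, 3).
1. J is the intersection of line RU and line NG ⇒ J = (0, -3)
2. F lies on line UG with UF:FG = 1:2 ⇒ F = (1/3, 2/3)
3. M is the centroid of triangle NFU ⇒ M = (7/9, 14/9)
line JM meets FU at H = (7/12, 5/12)
M = J + t·(H−J) with t = 4/3, so JM:MH = 4/3:-1/3

JM:MH = -4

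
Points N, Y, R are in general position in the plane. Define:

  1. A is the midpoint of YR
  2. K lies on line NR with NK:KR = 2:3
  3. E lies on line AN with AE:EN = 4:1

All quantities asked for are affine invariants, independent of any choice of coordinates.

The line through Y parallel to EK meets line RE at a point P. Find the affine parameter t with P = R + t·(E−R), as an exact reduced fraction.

t = -10/3

Assign N = (0, 0), Y = (1, 0), R = (0, 1) — the answer is frame-independent, so this choice is without loss of generality.
1. A is the midpoint of YR ⇒ A = (1/2, 1/2)
2. K lies on line NR with NK:KR = 2:3 ⇒ K = (0, 2/5)
3. E lies on line AN with AE:EN = 4:1 ⇒ E = (1/10, 1/10)
through Y parallel to EK: direction (-1/10, 3/10); meets RE at P = (-1/3, 4)
P = R + t·(E−R) with t = -10/3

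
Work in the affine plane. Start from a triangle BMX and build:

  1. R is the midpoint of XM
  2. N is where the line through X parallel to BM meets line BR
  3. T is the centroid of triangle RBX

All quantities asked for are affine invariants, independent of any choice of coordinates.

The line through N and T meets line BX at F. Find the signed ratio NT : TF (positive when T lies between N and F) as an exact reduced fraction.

NT:TF = 5

Assign B = (0, 0), M = (1, 0), X = (0, 1) — the answer is frame-independent, so this choice is without loss of generality.
1. R is the midpoint of XM ⇒ R = (1/2, 1/2)
2. N is where the line through X parallel to BM meets line BR ⇒ N = (1, 1)
3. T is the centroid of triangle RBX ⇒ T = (1/6, 1/2)
line NT meets BX at F = (0, 2/5)
T = N + t·(F−N) with t = 5/6, so NT:TF = 5/6:1/6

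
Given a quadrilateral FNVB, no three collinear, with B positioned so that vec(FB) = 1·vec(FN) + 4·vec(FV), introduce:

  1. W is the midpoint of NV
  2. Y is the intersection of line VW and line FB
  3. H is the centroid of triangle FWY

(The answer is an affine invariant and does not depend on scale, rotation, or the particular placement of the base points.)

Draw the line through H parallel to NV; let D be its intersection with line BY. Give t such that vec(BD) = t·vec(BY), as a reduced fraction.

Work in coordinates with F = (0, 0), N = (1, 0), V = (0, 1), B = (1, 4).
1. W is the midpoint of NV ⇒ W = (1/2, 1/2)
2. Y is the intersection of line VW and line FB ⇒ Y = (1/5, 4/5)
3. H is the centroid of triangle FWY ⇒ H = (7/30, 13/30)
through H parallel to NV: direction (-1, 1); meets BY at D = (2/15, 8/15)
D = B + t·(Y−B) with t = 13/12

t = 13/12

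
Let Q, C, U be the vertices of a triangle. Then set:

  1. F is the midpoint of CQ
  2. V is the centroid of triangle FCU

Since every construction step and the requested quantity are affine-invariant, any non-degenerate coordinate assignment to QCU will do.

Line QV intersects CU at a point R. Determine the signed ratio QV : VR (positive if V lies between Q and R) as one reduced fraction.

Set Q = (0, 0), C = (1, 0), U = (0, 1); any affine frame gives the same invariant.
1. F is the midpoint of CQ ⇒ F = (1/2, 0)
2. V is the centroid of triangle FCU ⇒ V = (1/2, 1/3)
line QV meets CU at R = (3/5, 2/5)
V = Q + t·(R−Q) with t = 5/6, so QV:VR = 5/6:1/6

QV:VR = 5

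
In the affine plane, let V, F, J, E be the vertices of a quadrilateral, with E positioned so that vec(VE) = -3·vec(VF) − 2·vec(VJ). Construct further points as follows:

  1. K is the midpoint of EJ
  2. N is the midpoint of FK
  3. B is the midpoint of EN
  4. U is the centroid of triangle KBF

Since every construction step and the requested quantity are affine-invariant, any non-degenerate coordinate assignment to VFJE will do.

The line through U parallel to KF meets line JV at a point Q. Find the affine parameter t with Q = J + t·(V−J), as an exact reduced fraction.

Set V = (0, 0), F = (1, 0), J = (0, 1), E = (-3, -2); any affine frame gives the same invariant.
1. K is the midpoint of EJ ⇒ K = (-3/2, -1/2)
2. N is the midpoint of FK ⇒ N = (-1/4, -1/4)
3. B is the midpoint of EN ⇒ B = (-13/8, -9/8)
4. U is the centroid of triangle KBF ⇒ U = (-17/24, -13/24)
through U parallel to KF: direction (5/2, 1/2); meets JV at Q = (0, -2/5)
Q = J + t·(V−J) with t = 7/5

t = 7/5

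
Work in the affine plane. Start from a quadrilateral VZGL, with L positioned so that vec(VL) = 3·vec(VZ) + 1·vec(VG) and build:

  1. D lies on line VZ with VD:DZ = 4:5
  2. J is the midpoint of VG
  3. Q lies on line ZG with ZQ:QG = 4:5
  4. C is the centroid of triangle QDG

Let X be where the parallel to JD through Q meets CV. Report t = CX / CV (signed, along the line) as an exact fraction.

Set V = (0, 0), Z = (1, 0), G = (0, 1), L = (3, 1); any affine frame gives the same invariant.
1. D lies on line VZ with VD:DZ = 4:5 ⇒ D = (4/9, 0)
2. J is the midpoint of VG ⇒ J = (0, 1/2)
3. Q lies on line ZG with ZQ:QG = 4:5 ⇒ Q = (5/9, 4/9)
4. C is the centroid of triangle QDG ⇒ C = (1/3, 13/27)
through Q parallel to JD: direction (4/9, -1/2); meets CV at X = (77/185, 1001/1665)
X = C + t·(V−C) with t = -46/185

t = -46/185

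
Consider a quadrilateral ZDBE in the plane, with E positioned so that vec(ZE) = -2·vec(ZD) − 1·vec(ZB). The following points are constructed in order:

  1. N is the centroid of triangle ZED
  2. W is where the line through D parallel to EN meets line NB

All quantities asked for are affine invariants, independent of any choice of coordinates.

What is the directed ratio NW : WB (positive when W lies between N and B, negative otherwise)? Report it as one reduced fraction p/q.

Choose coordinates Z = (0, 0), D = (1, 0), B = (0, 1), E = (-2, -1).
1. N is the centroid of triangle ZED ⇒ N = (-1/3, -1/3)
2. W is where the line through D parallel to EN meets line NB ⇒ W = (-7/18, -5/9)
W = N + t·(B−N) with t = -1/6, so NW:WB = t:(1−t) = -1/6:7/6

NW:WB = -1/7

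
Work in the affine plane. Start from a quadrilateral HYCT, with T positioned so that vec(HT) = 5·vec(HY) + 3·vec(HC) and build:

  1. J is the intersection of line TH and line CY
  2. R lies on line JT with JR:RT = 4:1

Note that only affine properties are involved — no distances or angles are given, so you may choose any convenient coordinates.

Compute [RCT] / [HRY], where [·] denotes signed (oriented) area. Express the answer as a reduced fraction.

[RCT]:[HRY] = 35/99

Assign H = (0, 0), Y = (1, 0), C = (0, 1), T = (5, 3) — the answer is frame-independent, so this choice is without loss of generality.
1. J is the intersection of line TH and line CY ⇒ J = (5/8, 3/8)
2. R lies on line JT with JR:RT = 4:1 ⇒ R = (33/8, 99/40)
2·[RCT] = -7/8, 2·[HRY] = -99/40
[RCT]:[HRY] = -7/8:-99/40 = 35/99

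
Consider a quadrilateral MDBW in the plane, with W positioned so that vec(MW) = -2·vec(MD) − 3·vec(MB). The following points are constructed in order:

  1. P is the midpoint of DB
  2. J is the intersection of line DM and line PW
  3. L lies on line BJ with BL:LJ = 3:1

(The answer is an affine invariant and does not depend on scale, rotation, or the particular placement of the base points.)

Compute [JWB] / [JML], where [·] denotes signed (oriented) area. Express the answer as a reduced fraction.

Work in coordinates with M = (0, 0), D = (1, 0), B = (0, 1), W = (-2, -3).
1. P is the midpoint of DB ⇒ P = (1/2, 1/2)
2. J is the intersection of line DM and line PW ⇒ J = (1/7, 0)
3. L lies on line BJ with BL:LJ = 3:1 ⇒ L = (3/28, 1/4)
2·[JWB] = -18/7, 2·[JML] = -1/28
[JWB]:[JML] = -18/7:-1/28 = 72

[JWB]:[JML] = 72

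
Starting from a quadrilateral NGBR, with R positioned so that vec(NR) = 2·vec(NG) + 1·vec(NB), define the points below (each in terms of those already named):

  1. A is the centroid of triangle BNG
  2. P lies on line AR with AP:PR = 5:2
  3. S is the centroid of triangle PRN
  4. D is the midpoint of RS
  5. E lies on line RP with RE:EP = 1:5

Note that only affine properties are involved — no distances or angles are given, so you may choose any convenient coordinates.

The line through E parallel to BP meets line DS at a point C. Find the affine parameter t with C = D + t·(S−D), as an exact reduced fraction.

t = -5/6

Assign N = (0, 0), G = (1, 0), B = (0, 1), R = (2, 1) — the answer is frame-independent, so this choice is without loss of generality.
1. A is the centroid of triangle BNG ⇒ A = (1/3, 1/3)
2. P lies on line AR with AP:PR = 5:2 ⇒ P = (32/21, 17/21)
3. S is the centroid of triangle PRN ⇒ S = (74/63, 38/63)
4. D is the midpoint of RS ⇒ D = (100/63, 101/126)
5. E lies on line RP with RE:EP = 1:5 ⇒ E = (121/63, 61/63)
through E parallel to BP: direction (32/21, -4/21); meets DS at C = (365/189, 731/756)
C = D + t·(S−D) with t = -5/6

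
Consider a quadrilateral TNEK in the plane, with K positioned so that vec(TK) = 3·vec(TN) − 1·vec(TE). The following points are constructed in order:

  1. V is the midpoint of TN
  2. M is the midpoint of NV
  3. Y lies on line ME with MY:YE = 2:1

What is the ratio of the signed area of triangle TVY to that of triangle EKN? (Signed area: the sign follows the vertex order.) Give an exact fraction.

[TVY]:[EKN] = -1/3

Assign T = (0, 0), N = (1, 0), E = (0, 1), K = (3, -1) — the answer is frame-independent, so this choice is without loss of generality.
1. V is the midpoint of TN ⇒ V = (1/2, 0)
2. M is the midpoint of NV ⇒ M = (3/4, 0)
3. Y lies on line ME with MY:YE = 2:1 ⇒ Y = (1/4, 2/3)
2·[TVY] = 1/3, 2·[EKN] = -1
[TVY]:[EKN] = 1/3:-1 = -1/3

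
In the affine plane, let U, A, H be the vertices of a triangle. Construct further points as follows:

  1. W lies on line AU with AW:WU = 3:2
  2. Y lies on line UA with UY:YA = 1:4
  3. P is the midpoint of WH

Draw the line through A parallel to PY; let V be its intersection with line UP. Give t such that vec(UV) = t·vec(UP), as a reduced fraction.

Choose coordinates U = (0, 0), A = (1, 0), H = (0, 1).
1. W lies on line AU with AW:WU = 3:2 ⇒ W = (2/5, 0)
2. Y lies on line UA with UY:YA = 1:4 ⇒ Y = (1/5, 0)
3. P is the midpoint of WH ⇒ P = (1/5, 1/2)
through A parallel to PY: direction (0, -1/2); meets UP at V = (1, 5/2)
V = U + t·(P−U) with t = 5

t = 5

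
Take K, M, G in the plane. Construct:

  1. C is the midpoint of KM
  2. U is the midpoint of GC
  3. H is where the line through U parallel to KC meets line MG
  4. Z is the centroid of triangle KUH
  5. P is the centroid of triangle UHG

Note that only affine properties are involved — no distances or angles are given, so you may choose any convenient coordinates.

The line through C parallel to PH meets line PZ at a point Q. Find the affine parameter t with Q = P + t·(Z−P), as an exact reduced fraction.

t = 3/2

Assign K = (0, 0), M = (1, 0), G = (0, 1) — the answer is frame-independent, so this choice is without loss of generality.
1. C is the midpoint of KM ⇒ C = (1/2, 0)
2. U is the midpoint of GC ⇒ U = (1/4, 1/2)
3. H is where the line through U parallel to KC meets line MG ⇒ H = (1/2, 1/2)
4. Z is the centroid of triangle KUH ⇒ Z = (1/4, 1/3)
5. P is the centroid of triangle UHG ⇒ P = (1/4, 2/3)
through C parallel to PH: direction (1/4, -1/6); meets PZ at Q = (1/4, 1/6)
Q = P + t·(Z−P) with t = 3/2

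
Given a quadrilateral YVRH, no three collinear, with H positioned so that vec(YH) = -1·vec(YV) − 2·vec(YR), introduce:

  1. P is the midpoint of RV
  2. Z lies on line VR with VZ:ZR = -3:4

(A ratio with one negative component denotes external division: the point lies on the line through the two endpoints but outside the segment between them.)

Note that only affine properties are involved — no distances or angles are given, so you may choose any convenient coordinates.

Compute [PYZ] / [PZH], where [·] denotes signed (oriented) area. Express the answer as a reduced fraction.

Assign Y = (0, 0), V = (1, 0), R = (0, 1), H = (-1, -2) — the answer is frame-independent, so this choice is without loss of generality.
1. P is the midpoint of RV ⇒ P = (1/2, 1/2)
2. Z lies on line VR with VZ:ZR = -3:4 ⇒ Z = (4, -3)
2·[PYZ] = 7/2, 2·[PZH] = -14
[PYZ]:[PZH] = 7/2:-14 = -1/4

[PYZ]:[PZH] = -1/4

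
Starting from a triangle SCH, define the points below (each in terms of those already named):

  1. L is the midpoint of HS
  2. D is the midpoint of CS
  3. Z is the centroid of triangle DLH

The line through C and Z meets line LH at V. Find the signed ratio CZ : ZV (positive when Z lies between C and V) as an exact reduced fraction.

CZ:ZV = 5

Work in coordinates with S = (0, 0), C = (1, 0), H = (0, 1).
1. L is the midpoint of HS ⇒ L = (0, 1/2)
2. D is the midpoint of CS ⇒ D = (1/2, 0)
3. Z is the centroid of triangle DLH ⇒ Z = (1/6, 1/2)
line CZ meets LH at V = (0, 3/5)
Z = C + t·(V−C) with t = 5/6, so CZ:ZV = 5/6:1/6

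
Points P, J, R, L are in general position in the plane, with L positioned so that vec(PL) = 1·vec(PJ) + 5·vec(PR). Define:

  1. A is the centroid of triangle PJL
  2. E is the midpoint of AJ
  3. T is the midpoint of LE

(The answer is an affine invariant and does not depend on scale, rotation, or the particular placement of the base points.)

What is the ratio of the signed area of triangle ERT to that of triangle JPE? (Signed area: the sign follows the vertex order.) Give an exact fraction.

Assign P = (0, 0), J = (1, 0), R = (0, 1), L = (1, 5) — the answer is frame-independent, so this choice is without loss of generality.
1. A is the centroid of triangle PJL ⇒ A = (2/3, 5/3)
2. E is the midpoint of AJ ⇒ E = (5/6, 5/6)
3. T is the midpoint of LE ⇒ T = (11/12, 35/12)
2·[ERT] = -7/4, 2·[JPE] = -5/6
[ERT]:[JPE] = -7/4:-5/6 = 21/10

[ERT]:[JPE] = 21/10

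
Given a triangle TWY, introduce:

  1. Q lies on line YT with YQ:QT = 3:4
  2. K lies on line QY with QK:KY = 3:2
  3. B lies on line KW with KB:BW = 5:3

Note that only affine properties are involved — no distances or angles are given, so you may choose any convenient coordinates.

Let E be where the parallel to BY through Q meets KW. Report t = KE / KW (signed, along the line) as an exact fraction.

Assign T = (0, 0), W = (1, 0), Y = (0, 1) — the answer is frame-independent, so this choice is without loss of generality.
1. Q lies on line YT with YQ:QT = 3:4 ⇒ Q = (0, 4/7)
2. K lies on line QY with QK:KY = 3:2 ⇒ K = (0, 29/35)
3. B lies on line KW with KB:BW = 5:3 ⇒ B = (5/8, 87/280)
through Q parallel to BY: direction (-5/8, 193/280); meets KW at E = (-15/16, 899/560)
E = K + t·(W−K) with t = -15/16

t = -15/16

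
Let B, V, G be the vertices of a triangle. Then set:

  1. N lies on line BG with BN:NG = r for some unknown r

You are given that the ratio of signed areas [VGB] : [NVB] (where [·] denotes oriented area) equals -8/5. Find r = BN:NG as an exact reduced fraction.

r = 5/3

Work in coordinates with B = (0, 0), V = (1, 0), G = (0, 1).
1. With BN:NG = r, write λ = r/(r+1) so N = B + λ·(G−B); N is affine-linear in λ
Every point depending on N is an affine combination of N and λ-independent points, so each such coordinate is linear in λ; the λ² term in each signed area is a multiple of (G−B)×(G−B) = 0, so 2·[VGB] and 2·[NVB] are each linear in λ. Evaluating at λ=0 and λ=1:
  2·[VGB] = 1,   2·[NVB] = −λ
So [VGB]:[NVB] = (1) / (−λ). Setting this equal to -8/5:
  1 = -8/5·(−λ)  ⇒  λ = 5/8
Then r = λ/(1−λ) = (5/8)/(3/8) = 5/3. Check: with r = 5/3, N = (0, 5/8) and [VGB]:[NVB] = -8/5 as required.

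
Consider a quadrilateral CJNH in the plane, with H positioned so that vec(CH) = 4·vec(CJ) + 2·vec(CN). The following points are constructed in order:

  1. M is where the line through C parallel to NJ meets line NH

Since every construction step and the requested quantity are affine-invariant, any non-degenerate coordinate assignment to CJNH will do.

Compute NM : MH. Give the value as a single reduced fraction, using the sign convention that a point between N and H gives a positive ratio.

Assign C = (0, 0), J = (1, 0), N = (0, 1), H = (4, 2) — the answer is frame-independent, so this choice is without loss of generality.
1. M is where the line through C parallel to NJ meets line NH ⇒ M = (-4/5, 4/5)
M = N + t·(H−N) with t = -1/5, so NM:MH = t:(1−t) = -1/5:6/5

NM:MH = -1/6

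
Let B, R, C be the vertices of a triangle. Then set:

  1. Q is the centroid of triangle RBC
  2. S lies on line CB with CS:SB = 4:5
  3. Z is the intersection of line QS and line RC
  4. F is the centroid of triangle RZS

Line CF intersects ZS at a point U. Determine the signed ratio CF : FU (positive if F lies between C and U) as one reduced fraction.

Assign B = (0, 0), R = (1, 0), C = (0, 1) — the answer is frame-independent, so this choice is without loss of generality.
1. Q is the centroid of triangle RBC ⇒ Q = (1/3, 1/3)
2. S lies on line CB with CS:SB = 4:5 ⇒ S = (0, 5/9)
3. Z is the intersection of line QS and line RC ⇒ Z = (4/3, -1/3)
4. F is the centroid of triangle RZS ⇒ F = (7/9, 2/27)
line CF meets ZS at U = (28/33, -1/99)
F = C + t·(U−C) with t = 11/12, so CF:FU = 11/12:1/12

CF:FU = 11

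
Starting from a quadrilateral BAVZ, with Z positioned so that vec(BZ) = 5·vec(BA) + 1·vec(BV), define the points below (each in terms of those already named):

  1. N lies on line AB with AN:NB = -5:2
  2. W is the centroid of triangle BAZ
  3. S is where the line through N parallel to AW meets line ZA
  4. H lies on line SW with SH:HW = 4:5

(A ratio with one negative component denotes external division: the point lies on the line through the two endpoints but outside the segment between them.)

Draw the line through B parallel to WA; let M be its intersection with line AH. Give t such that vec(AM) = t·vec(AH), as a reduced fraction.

t = 27/25

Assign B = (0, 0), A = (1, 0), V = (0, 1), Z = (5, 1) — the answer is frame-independent, so this choice is without loss of generality.
1. N lies on line AB with AN:NB = -5:2 ⇒ N = (-2/3, 0)
2. W is the centroid of triangle BAZ ⇒ W = (2, 1/3)
3. S is where the line through N parallel to AW meets line ZA ⇒ S = (-17/3, -5/3)
4. H lies on line SW with SH:HW = 4:5 ⇒ H = (-61/27, -7/9)
through B parallel to WA: direction (-1, -1/3); meets AH at M = (-63/25, -21/25)
M = A + t·(H−A) with t = 27/25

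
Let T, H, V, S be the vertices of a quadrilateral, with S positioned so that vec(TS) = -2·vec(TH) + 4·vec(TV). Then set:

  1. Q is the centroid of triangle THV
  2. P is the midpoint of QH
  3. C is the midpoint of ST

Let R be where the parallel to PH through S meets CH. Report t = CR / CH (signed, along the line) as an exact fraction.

Work in coordinates with T = (0, 0), H = (1, 0), V = (0, 1), S = (-2, 4).
1. Q is the centroid of triangle THV ⇒ Q = (1/3, 1/3)
2. P is the midpoint of QH ⇒ P = (2/3, 1/6)
3. C is the midpoint of ST ⇒ C = (-1, 2)
through S parallel to PH: direction (1/3, -1/6); meets CH at R = (-4, 5)
R = C + t·(H−C) with t = -3/2

t = -3/2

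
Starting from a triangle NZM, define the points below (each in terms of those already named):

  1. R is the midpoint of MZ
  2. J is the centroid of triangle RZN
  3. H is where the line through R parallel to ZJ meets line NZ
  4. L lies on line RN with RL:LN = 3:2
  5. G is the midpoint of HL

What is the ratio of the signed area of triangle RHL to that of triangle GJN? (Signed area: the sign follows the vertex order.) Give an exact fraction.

Choose coordinates N = (0, 0), Z = (1, 0), M = (0, 1).
1. R is the midpoint of MZ ⇒ R = (1/2, 1/2)
2. J is the centroid of triangle RZN ⇒ J = (1/2, 1/6)
3. H is where the line through R parallel to ZJ meets line NZ ⇒ H = (2, 0)
4. L lies on line RN with RL:LN = 3:2 ⇒ L = (1/5, 1/5)
5. G is the midpoint of HL ⇒ G = (11/10, 1/10)
2·[RHL] = -3/5, 2·[GJN] = 2/15
[RHL]:[GJN] = -3/5:2/15 = -9/2

[RHL]:[GJN] = -9/2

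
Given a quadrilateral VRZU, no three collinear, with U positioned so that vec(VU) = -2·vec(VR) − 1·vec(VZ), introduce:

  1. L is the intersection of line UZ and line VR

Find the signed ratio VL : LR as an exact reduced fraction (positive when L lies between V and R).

VL:LR = -1/2

Choose coordinates V = (0, 0), R = (1, 0), Z = (0, 1), U = (-2, -1).
1. L is the intersection of line UZ and line VR ⇒ L = (-1, 0)
L = V + t·(R−V) with t = -1, so VL:LR = t:(1−t) = -1:2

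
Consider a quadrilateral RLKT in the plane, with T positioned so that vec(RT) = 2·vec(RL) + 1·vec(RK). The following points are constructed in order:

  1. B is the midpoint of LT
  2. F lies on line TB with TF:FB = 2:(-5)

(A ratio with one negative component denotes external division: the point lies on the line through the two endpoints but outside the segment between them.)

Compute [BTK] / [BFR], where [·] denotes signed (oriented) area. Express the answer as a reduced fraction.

[BTK]:[BFR] = 6/5

Choose coordinates R = (0, 0), L = (1, 0), K = (0, 1), T = (2, 1).
1. B is the midpoint of LT ⇒ B = (3/2, 1/2)
2. F lies on line TB with TF:FB = 2:(-5) ⇒ F = (7/3, 4/3)
2·[BTK] = 1, 2·[BFR] = 5/6
[BTK]:[BFR] = 1:5/6 = 6/5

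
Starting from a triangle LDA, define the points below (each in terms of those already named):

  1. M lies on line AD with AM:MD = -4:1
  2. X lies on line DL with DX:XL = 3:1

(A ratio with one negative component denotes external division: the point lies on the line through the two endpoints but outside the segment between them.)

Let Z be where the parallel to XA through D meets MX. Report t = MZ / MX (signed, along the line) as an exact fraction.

Choose coordinates L = (0, 0), D = (1, 0), A = (0, 1).
1. M lies on line AD with AM:MD = -4:1 ⇒ M = (4/3, -1/3)
2. X lies on line DL with DX:XL = 3:1 ⇒ X = (1/4, 0)
through D parallel to XA: direction (-1/4, 1); meets MX at Z = (17/16, -1/4)
Z = M + t·(X−M) with t = 1/4

t = 1/4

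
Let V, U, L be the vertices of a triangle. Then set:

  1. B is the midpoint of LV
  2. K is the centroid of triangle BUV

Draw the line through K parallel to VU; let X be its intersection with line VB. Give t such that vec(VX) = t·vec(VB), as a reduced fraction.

t = 1/3

Set V = (0, 0), U = (1, 0), L = (0, 1); any affine frame gives the same invariant.
1. B is the midpoint of LV ⇒ B = (0, 1/2)
2. K is the centroid of triangle BUV ⇒ K = (1/3, 1/6)
through K parallel to VU: direction (1, 0); meets VB at X = (0, 1/6)
X = V + t·(B−V) with t = 1/3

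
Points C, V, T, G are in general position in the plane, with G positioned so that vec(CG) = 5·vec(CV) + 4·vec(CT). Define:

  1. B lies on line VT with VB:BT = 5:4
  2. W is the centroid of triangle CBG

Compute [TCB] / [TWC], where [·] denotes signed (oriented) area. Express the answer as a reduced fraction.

[TCB]:[TWC] = -12/49

Work in coordinates with C = (0, 0), V = (1, 0), T = (0, 1), G = (5, 4).
1. B lies on line VT with VB:BT = 5:4 ⇒ B = (4/9, 5/9)
2. W is the centroid of triangle CBG ⇒ W = (49/27, 41/27)
2·[TCB] = 4/9, 2·[TWC] = -49/27
[TCB]:[TWC] = 4/9:-49/27 = -12/49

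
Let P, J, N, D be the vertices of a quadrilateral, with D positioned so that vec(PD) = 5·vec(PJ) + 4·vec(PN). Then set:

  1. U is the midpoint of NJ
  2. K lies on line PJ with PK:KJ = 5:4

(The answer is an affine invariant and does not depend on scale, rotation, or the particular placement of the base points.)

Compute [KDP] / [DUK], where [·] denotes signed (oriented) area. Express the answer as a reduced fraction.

[KDP]:[DUK] = 10/11

Assign P = (0, 0), J = (1, 0), N = (0, 1), D = (5, 4) — the answer is frame-independent, so this choice is without loss of generality.
1. U is the midpoint of NJ ⇒ U = (1/2, 1/2)
2. K lies on line PJ with PK:KJ = 5:4 ⇒ K = (5/9, 0)
2·[KDP] = 20/9, 2·[DUK] = 22/9
[KDP]:[DUK] = 20/9:22/9 = 10/11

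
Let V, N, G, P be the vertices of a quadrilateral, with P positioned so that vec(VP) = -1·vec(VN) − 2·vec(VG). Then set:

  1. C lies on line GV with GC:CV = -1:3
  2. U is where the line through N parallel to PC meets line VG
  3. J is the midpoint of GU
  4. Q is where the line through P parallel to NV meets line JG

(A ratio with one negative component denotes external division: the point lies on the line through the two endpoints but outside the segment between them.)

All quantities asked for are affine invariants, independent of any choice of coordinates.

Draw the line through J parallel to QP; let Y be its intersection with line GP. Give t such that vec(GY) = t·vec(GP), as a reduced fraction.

Set V = (0, 0), N = (1, 0), G = (0, 1), P = (-1, -2); any affine frame gives the same invariant.
1. C lies on line GV with GC:CV = -1:3 ⇒ C = (0, 3/2)
2. U is where the line through N parallel to PC meets line VG ⇒ U = (0, -7/2)
3. J is the midpoint of GU ⇒ J = (0, -5/4)
4. Q is where the line through P parallel to NV meets line JG ⇒ Q = (0, -2)
through J parallel to QP: direction (-1, 0); meets GP at Y = (-3/4, -5/4)
Y = G + t·(P−G) with t = 3/4

t = 3/4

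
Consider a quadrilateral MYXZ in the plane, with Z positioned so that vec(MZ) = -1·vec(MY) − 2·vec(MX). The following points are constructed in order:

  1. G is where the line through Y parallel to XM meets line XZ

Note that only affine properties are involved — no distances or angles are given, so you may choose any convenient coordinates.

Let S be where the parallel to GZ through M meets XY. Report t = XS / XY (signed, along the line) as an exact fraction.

t = 1/4

Set M = (0, 0), Y = (1, 0), X = (0, 1), Z = (-1, -2); any affine frame gives the same invariant.
1. G is where the line through Y parallel to XM meets line XZ ⇒ G = (1, 4)
through M parallel to GZ: direction (-2, -6); meets XY at S = (1/4, 3/4)
S = X + t·(Y−X) with t = 1/4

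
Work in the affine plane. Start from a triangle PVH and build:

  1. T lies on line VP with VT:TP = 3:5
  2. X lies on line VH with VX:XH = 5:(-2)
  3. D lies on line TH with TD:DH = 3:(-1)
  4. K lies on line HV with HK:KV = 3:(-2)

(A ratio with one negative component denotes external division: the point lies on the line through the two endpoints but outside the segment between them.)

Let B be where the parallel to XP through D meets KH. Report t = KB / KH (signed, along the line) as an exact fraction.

t = 17/16

Choose coordinates P = (0, 0), V = (1, 0), H = (0, 1).
1. T lies on line VP with VT:TP = 3:5 ⇒ T = (5/8, 0)
2. X lies on line VH with VX:XH = 5:(-2) ⇒ X = (-2/3, 5/3)
3. D lies on line TH with TD:DH = 3:(-1) ⇒ D = (-5/16, 3/2)
4. K lies on line HV with HK:KV = 3:(-2) ⇒ K = (3, -2)
through D parallel to XP: direction (2/3, -5/3); meets KH at B = (-3/16, 19/16)
B = K + t·(H−K) with t = 17/16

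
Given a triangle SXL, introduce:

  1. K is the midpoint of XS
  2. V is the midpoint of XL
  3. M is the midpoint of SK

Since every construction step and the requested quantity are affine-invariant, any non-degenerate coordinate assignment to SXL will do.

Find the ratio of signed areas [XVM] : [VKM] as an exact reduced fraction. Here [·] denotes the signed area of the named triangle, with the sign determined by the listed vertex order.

[XVM]:[VKM] = -3

Choose coordinates S = (0, 0), X = (1, 0), L = (0, 1).
1. K is the midpoint of XS ⇒ K = (1/2, 0)
2. V is the midpoint of XL ⇒ V = (1/2, 1/2)
3. M is the midpoint of SK ⇒ M = (1/4, 0)
2·[XVM] = 3/8, 2·[VKM] = -1/8
[XVM]:[VKM] = 3/8:-1/8 = -3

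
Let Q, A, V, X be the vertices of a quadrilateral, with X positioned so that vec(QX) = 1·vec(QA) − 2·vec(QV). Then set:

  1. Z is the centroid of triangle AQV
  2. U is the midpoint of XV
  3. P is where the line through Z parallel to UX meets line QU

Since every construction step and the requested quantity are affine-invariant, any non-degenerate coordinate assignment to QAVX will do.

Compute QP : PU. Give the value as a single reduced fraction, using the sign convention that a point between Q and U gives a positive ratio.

QP:PU = -4

Set Q = (0, 0), A = (1, 0), V = (0, 1), X = (1, -2); any affine frame gives the same invariant.
1. Z is the centroid of triangle AQV ⇒ Z = (1/3, 1/3)
2. U is the midpoint of XV ⇒ U = (1/2, -1/2)
3. P is where the line through Z parallel to UX meets line QU ⇒ P = (2/3, -2/3)
P = Q + t·(U−Q) with t = 4/3, so QP:PU = t:(1−t) = 4/3:-1/3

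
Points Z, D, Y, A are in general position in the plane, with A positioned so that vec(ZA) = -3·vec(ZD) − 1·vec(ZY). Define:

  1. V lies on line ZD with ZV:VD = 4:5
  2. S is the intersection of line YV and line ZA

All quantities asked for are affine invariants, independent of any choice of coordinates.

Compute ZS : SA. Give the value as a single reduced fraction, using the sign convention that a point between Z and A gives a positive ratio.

Work in coordinates with Z = (0, 0), D = (1, 0), Y = (0, 1), A = (-3, -1).
1. V lies on line ZD with ZV:VD = 4:5 ⇒ V = (4/9, 0)
2. S is the intersection of line YV and line ZA ⇒ S = (12/31, 4/31)
S = Z + t·(A−Z) with t = -4/31, so ZS:SA = t:(1−t) = -4/31:35/31

ZS:SA = -4/35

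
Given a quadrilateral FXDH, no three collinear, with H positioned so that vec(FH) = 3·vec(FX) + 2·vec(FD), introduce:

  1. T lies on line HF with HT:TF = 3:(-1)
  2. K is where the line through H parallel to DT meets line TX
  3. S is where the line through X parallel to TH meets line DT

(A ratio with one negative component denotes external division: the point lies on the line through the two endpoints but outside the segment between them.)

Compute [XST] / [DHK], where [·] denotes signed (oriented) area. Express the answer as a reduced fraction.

Set F = (0, 0), X = (1, 0), D = (0, 1), H = (3, 2); any affine frame gives the same invariant.
1. T lies on line HF with HT:TF = 3:(-1) ⇒ T = (-3/2, -1)
2. K is where the line through H parallel to DT meets line TX ⇒ K = (12/7, 2/7)
3. S is where the line through X parallel to TH meets line DT ⇒ S = (-5/2, -7/3)
2·[XST] = -7/3, 2·[DHK] = -27/7
[XST]:[DHK] = -7/3:-27/7 = 49/81

[XST]:[DHK] = 49/81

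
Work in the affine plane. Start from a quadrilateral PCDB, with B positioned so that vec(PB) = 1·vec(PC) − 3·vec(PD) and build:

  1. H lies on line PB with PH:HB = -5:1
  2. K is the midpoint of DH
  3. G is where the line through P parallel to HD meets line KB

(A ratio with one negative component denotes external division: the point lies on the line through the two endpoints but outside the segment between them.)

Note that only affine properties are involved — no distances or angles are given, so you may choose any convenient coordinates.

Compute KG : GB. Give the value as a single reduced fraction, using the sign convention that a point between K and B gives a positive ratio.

Work in coordinates with P = (0, 0), C = (1, 0), D = (0, 1), B = (1, -3).
1. H lies on line PB with PH:HB = -5:1 ⇒ H = (5/4, -15/4)
2. K is the midpoint of DH ⇒ K = (5/8, -11/8)
3. G is where the line through P parallel to HD meets line KB ⇒ G = (5/2, -19/2)
G = K + t·(B−K) with t = 5, so KG:GB = t:(1−t) = 5:-4

KG:GB = -5/4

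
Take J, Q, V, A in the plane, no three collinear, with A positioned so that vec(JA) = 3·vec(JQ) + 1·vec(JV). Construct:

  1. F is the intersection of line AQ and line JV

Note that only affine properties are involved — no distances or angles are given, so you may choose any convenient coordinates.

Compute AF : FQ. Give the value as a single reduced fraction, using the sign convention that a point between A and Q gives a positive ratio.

Set J = (0, 0), Q = (1, 0), V = (0, 1), A = (3, 1); any affine frame gives the same invariant.
1. F is the intersection of line AQ and line JV ⇒ F = (0, -1/2)
F = A + t·(Q−A) with t = 3/2, so AF:FQ = t:(1−t) = 3/2:-1/2

AF:FQ = -3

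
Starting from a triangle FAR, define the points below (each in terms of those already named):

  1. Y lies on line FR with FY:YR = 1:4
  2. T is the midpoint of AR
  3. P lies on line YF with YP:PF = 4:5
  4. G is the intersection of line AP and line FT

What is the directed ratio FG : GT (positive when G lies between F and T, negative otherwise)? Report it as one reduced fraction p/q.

FG:GT = 1/4

Work in coordinates with F = (0, 0), A = (1, 0), R = (0, 1).
1. Y lies on line FR with FY:YR = 1:4 ⇒ Y = (0, 1/5)
2. T is the midpoint of AR ⇒ T = (1/2, 1/2)
3. P lies on line YF with YP:PF = 4:5 ⇒ P = (0, 1/9)
4. G is the intersection of line AP and line FT ⇒ G = (1/10, 1/10)
G = F + t·(T−F) with t = 1/5, so FG:GT = t:(1−t) = 1/5:4/5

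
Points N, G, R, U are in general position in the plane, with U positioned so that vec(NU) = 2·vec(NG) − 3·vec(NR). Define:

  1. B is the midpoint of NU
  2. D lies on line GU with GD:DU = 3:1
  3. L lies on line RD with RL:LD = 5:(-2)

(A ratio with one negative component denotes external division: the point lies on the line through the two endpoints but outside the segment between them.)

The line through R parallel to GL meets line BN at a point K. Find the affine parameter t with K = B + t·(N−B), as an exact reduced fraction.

t = -9/37

Choose coordinates N = (0, 0), G = (1, 0), R = (0, 1), U = (2, -3).
1. B is the midpoint of NU ⇒ B = (1, -3/2)
2. D lies on line GU with GD:DU = 3:1 ⇒ D = (7/4, -9/4)
3. L lies on line RD with RL:LD = 5:(-2) ⇒ L = (35/12, -53/12)
through R parallel to GL: direction (23/12, -53/12); meets BN at K = (46/37, -69/37)
K = B + t·(N−B) with t = -9/37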